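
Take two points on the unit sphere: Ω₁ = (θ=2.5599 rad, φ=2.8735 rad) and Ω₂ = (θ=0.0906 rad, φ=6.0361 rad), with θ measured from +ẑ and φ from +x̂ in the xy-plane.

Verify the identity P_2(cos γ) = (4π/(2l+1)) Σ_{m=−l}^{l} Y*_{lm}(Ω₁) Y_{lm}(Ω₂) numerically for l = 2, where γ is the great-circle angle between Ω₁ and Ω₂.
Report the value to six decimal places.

0.666376

Addition theorem: P_2(cos γ) = (4π/5) Σ_m Y*_{lm}(Ω₁) Y_{lm}(Ω₂), m = −2…2:
  m=-2: (0.100245, -0.059571) × (0.002784, 0.001500) = (0.000368, -0.000015)  (running Σ = (0.000368, -0.000015))
  m=-1: (0.341988, -0.093946) × (0.067496, 0.017025) = (0.024682, -0.000519)  (running Σ = (0.025051, -0.000534))
  m=0: (0.345149, -0.000000) × (0.623038, 0.000000) = (0.215041, 0.000000)  (running Σ = (0.240092, -0.000534))
  m=1: (-0.341988, -0.093946) × (-0.067496, 0.017025) = (0.024682, 0.000519)  (running Σ = (0.264774, -0.000015))
  m=2: (0.100245, 0.059571) × (0.002784, -0.001500) = (0.000368, 0.000015)  (running Σ = (0.265142, -0.000000))
Total Σ_m = (0.265142, -0.000000). Multiply by 2.513274: (0.666376, -0.000000). P_2(cos γ) = 0.666376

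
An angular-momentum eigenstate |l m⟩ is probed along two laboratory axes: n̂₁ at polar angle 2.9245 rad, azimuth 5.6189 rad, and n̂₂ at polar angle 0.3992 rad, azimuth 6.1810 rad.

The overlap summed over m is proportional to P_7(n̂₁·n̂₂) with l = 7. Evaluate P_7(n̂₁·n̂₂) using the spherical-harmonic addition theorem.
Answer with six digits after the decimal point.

Summing Y*_{l m}(θ₁,φ₁)·Y_{l m}(θ₂,φ₂) over m ∈ [−7, 7]; prefactor 4π/(2·7+1) = 0.837758:
  m=-7: Y*=-0.000001+0.000011i  Y=+0.000506+0.000440i  product -0.000000+0.000000i
  m=-6: Y*=+0.000121-0.000136i  Y=+0.004861+0.003420i  product +0.000001-0.000000i
  m=-5: Y*=-0.001907+0.000347i  Y=+0.028495+0.015974i  product -0.000060-0.000021i
  m=-4: Y*=+0.012826+0.006750i  Y=+0.113796+0.049289i  product +0.001127+0.001400i
  m=-3: Y*=-0.031747-0.070698i  Y=+0.309843+0.098076i  product -0.002903-0.025019i
  m=-2: Y*=-0.068251+0.276235i  Y=+0.526191+0.109061i  product -0.066040+0.137909i
  m=-1: Y*=+0.494173-0.386935i  Y=+0.378684+0.038831i  product +0.202161-0.127337i
  m=+0: Y*=-0.481085-0.000000i  Y=-0.286520+0.000000i  product +0.137840+0.000000i
  m=+1: Y*=-0.494173-0.386935i  Y=-0.378684+0.038831i  product +0.202161+0.127337i
  m=+2: Y*=-0.068251-0.276235i  Y=+0.526191-0.109061i  product -0.066040-0.137909i
  m=+3: Y*=+0.031747-0.070698i  Y=-0.309843+0.098076i  product -0.002903+0.025019i
  m=+4: Y*=+0.012826-0.006750i  Y=+0.113796-0.049289i  product +0.001127-0.001400i
  m=+5: Y*=+0.001907+0.000347i  Y=-0.028495+0.015974i  product -0.000060+0.000021i
  m=+6: Y*=+0.000121+0.000136i  Y=+0.004861-0.003420i  product +0.000001+0.000000i
  m=+7: Y*=+0.000001+0.000011i  Y=-0.000506+0.000440i  product -0.000000-0.000000i
Σ over m = +0.406413+0.000000i; ×(4π/15) → +0.340476+0.000000i. Real part: 0.340476

0.340476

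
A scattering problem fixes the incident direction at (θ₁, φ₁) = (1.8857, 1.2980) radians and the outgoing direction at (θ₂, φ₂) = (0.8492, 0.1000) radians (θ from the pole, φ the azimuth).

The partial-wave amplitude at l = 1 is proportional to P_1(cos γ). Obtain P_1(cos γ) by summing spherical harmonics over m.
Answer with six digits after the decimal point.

0.055394

Term-by-term m-sum for l=1 (normalisation 4π/3 = 4.188790):
  term(m=-1) = 0.03103 + 0.07936j   from Y*(Ω₁)=0.08851 + 0.31636j, Y(Ω₂)=0.25808 - 0.02589j
  term(m=+0) = -0.04884 + 0.00000j   from Y*(Ω₁)=-0.15133 + 0.00000j, Y(Ω₂)=0.32276 + 0.00000j
  term(m=+1) = 0.03103 - 0.07936j   from Y*(Ω₁)=-0.08851 + 0.31636j, Y(Ω₂)=-0.25808 - 0.02589j
Total Σ_m = 0.01322 + 0.00000j. Multiply by 4.188790: 0.05539 + 0.00000j. P_1(cos γ) = 0.055394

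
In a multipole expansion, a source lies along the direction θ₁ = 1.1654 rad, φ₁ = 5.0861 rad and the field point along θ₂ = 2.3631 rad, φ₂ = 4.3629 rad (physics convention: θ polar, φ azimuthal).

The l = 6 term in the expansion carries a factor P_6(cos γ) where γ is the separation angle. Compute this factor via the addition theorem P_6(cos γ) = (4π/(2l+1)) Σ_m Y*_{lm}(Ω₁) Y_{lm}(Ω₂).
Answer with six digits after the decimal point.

-0.074531

Addition theorem: P_6(cos γ) = (4π/13) Σ_m Y*_{lm}(Ω₁) Y_{lm}(Ω₂), m = −6…6:
  term(m=-6) = -0.00614 - 0.01569j   from Y*(Ω₁)=0.18099 - 0.22776j, Y(Ω₂)=0.02909 - 0.05008j
  term(m=-5) = 0.07826 + 0.04019j   from Y*(Ω₁)=0.41346 + 0.12688j, Y(Ω₂)=0.20026 + 0.03575j
  term(m=-4) = -0.06959 + 0.01768j   from Y*(Ω₁)=0.01372 + 0.18035j, Y(Ω₂)=0.06827 + 0.39104j
  term(m=-3) = -0.05992 + 0.08781j   from Y*(Ω₁)=0.23144 - 0.11170j, Y(Ω₂)=-0.35850 + 0.20637j
  term(m=-2) = -0.00195 - 0.01559j   from Y*(Ω₁)=0.20200 + 0.18721j, Y(Ω₂)=-0.04366 - 0.03670j
  term(m=-1) = 0.04510 + 0.03981j   from Y*(Ω₁)=0.06171 - 0.15738j, Y(Ω₂)=-0.12185 + 0.33434j
  term(m=+0) = -0.04863 + 0.00000j   from Y*(Ω₁)=0.29116 + 0.00000j, Y(Ω₂)=-0.16701 + 0.00000j
  term(m=+1) = 0.04510 - 0.03981j   from Y*(Ω₁)=-0.06171 - 0.15738j, Y(Ω₂)=0.12185 + 0.33434j
  term(m=+2) = -0.00195 + 0.01559j   from Y*(Ω₁)=0.20200 - 0.18721j, Y(Ω₂)=-0.04366 + 0.03670j
  term(m=+3) = -0.05992 - 0.08781j   from Y*(Ω₁)=-0.23144 - 0.11170j, Y(Ω₂)=0.35850 + 0.20637j
  term(m=+4) = -0.06959 - 0.01768j   from Y*(Ω₁)=0.01372 - 0.18035j, Y(Ω₂)=0.06827 - 0.39104j
  term(m=+5) = 0.07826 - 0.04019j   from Y*(Ω₁)=-0.41346 + 0.12688j, Y(Ω₂)=-0.20026 + 0.03575j
  term(m=+6) = -0.00614 + 0.01569j   from Y*(Ω₁)=0.18099 + 0.22776j, Y(Ω₂)=0.02909 + 0.05008j
Accumulated sum -0.07710 + 0.00000j; after 4π/(2l+1) scaling, -0.07453 + 0.00000j ⇒ P_6 = -0.074531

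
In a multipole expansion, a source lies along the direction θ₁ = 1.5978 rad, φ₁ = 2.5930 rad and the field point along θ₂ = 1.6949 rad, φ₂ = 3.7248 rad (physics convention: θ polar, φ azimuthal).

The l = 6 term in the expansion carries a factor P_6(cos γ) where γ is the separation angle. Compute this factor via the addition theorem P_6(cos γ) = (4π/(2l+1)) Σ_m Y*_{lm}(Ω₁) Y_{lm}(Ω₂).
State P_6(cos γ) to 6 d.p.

Term-by-term m-sum for l=6 (normalisation 4π/13 = 0.966644):
  term(m=-6) = (0.194286, -0.108068)   from Y*(Ω₁)=(-0.476618, 0.072016), Y(Ω₂)=(-0.432031, 0.161460)
  term(m=-5) = (0.007294, 0.005253)   from Y*(Ω₁)=(-0.041565, -0.017506), Y(Ω₂)=(-0.194256, -0.044574)
  term(m=-4) = (-0.018717, 0.099910)   from Y*(Ω₁)=(0.206367, 0.286892), Y(Ω₂)=(0.198574, 0.208077)
  term(m=-3) = (-0.011350, 0.002944)   from Y*(Ω₁)=(0.003938, 0.052417), Y(Ω₂)=(0.039680, 0.219522)
  term(m=-2) = (-0.048155, -0.058014)   from Y*(Ω₁)=(0.146497, -0.285838), Y(Ω₂)=(0.092357, -0.215803)
  term(m=-1) = (0.005415, -0.011532)   from Y*(Ω₁)=(0.047232, -0.028867), Y(Ω₂)=(0.192108, -0.126745)
  term(m=+0) = (0.068926, 0.000000)   from Y*(Ω₁)=(-0.312991, -0.000000), Y(Ω₂)=(-0.220218, 0.000000)
  term(m=+1) = (0.005415, 0.011532)   from Y*(Ω₁)=(-0.047232, -0.028867), Y(Ω₂)=(-0.192108, -0.126745)
  term(m=+2) = (-0.048155, 0.058014)   from Y*(Ω₁)=(0.146497, 0.285838), Y(Ω₂)=(0.092357, 0.215803)
  term(m=+3) = (-0.011350, -0.002944)   from Y*(Ω₁)=(-0.003938, 0.052417), Y(Ω₂)=(-0.039680, 0.219522)
  term(m=+4) = (-0.018717, -0.099910)   from Y*(Ω₁)=(0.206367, -0.286892), Y(Ω₂)=(0.198574, -0.208077)
  term(m=+5) = (0.007294, -0.005253)   from Y*(Ω₁)=(0.041565, -0.017506), Y(Ω₂)=(0.194256, -0.044574)
  term(m=+6) = (0.194286, 0.108068)   from Y*(Ω₁)=(-0.476618, -0.072016), Y(Ω₂)=(-0.432031, -0.161460)
Accumulated sum (0.326473, -0.000000); after 4π/(2l+1) scaling, (0.315583, -0.000000) ⇒ P_6 = 0.315583

0.315583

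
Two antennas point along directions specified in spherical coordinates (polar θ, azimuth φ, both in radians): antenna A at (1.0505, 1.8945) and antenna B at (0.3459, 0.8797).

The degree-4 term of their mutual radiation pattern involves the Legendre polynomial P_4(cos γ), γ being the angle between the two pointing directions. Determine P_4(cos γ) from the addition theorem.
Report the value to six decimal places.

-0.421397

Summing Y*_{l m}(θ₁,φ₁)·Y_{l m}(θ₂,φ₂) over m ∈ [−4, 4]; prefactor 4π/(2·4+1) = 1.396263:
  m=-4: Y*=(0.068347, 0.241331)  Y=(-0.005436, 0.002154)  product (-0.000891, -0.001165)
  m=-3: Y*=(0.335550, -0.229407)  Y=(-0.040219, -0.022102)  product (-0.018566, 0.001810)
  m=-2: Y*=(-0.146651, -0.110886)  Y=(-0.037456, -0.196237)  product (-0.016267, 0.032932)
  m=-1: Y*=(0.082434, -0.245702)  Y=(0.307325, -0.371534)  product (-0.065952, -0.106137)
  m=+0: Y*=(-0.240824, -0.000000)  Y=(0.408804, 0.000000)  product (-0.098450, -0.000000)
  m=+1: Y*=(-0.082434, -0.245702)  Y=(-0.307325, -0.371534)  product (-0.065952, 0.106137)
  m=+2: Y*=(-0.146651, 0.110886)  Y=(-0.037456, 0.196237)  product (-0.016267, -0.032932)
  m=+3: Y*=(-0.335550, -0.229407)  Y=(0.040219, -0.022102)  product (-0.018566, -0.001810)
  m=+4: Y*=(0.068347, -0.241331)  Y=(-0.005436, -0.002154)  product (-0.000891, 0.001165)
Accumulated sum (-0.301803, -0.000000); after 4π/(2l+1) scaling, (-0.421397, -0.000000) ⇒ P_4 = -0.421397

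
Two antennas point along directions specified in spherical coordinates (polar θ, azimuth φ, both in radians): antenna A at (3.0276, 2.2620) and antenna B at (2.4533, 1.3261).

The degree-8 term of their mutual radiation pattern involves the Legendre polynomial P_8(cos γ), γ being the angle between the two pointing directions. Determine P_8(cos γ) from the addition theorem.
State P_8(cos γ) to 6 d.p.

Term-by-term m-sum for l=8 (normalisation 4π/17 = 0.739198):
  m=-8: +0.000000-0.000000i × -0.005154+0.012654i = +0.000000+0.000000i  (running Σ = +0.000000+0.000000i)
  m=-7: +0.000001+0.000000i × +0.065781+0.009409i = +0.000000+0.000000i  (running Σ = +0.000000+0.000000i)
  m=-6: +0.000006+0.000010i × -0.020133-0.195500i = +0.000002-0.000001i  (running Σ = +0.000002-0.000001i)
  m=-5: -0.000056+0.000173i × -0.363234+0.131487i = -0.000002-0.000070i  (running Σ = -0.000001-0.000071i)
  m=-4: -0.002036+0.000806i × +0.264900+0.393919i = -0.000857-0.000589i  (running Σ = -0.000857-0.000660i)
  m=-3: -0.017159-0.009437i × +0.158415-0.175567i = -0.004375+0.001518i  (running Σ = -0.005232+0.000858i)
  m=-2: -0.023267-0.122039i × +0.212066+0.112948i = +0.008850-0.028508i  (running Σ = +0.003618-0.027651i)
  m=-1: +0.318595-0.385073i × +0.089463-0.358281i = -0.109462-0.148596i  (running Σ = -0.105844-0.176247i)
  m=0: +0.906423-0.000000i × +0.131080+0.000000i = +0.118814+0.000000i  (running Σ = +0.012970-0.176247i)
  m=1: -0.318595-0.385073i × -0.089463-0.358281i = -0.109462+0.148596i  (running Σ = -0.096492-0.027651i)
  m=2: -0.023267+0.122039i × +0.212066-0.112948i = +0.008850+0.028508i  (running Σ = -0.087642+0.000858i)
  m=3: +0.017159-0.009437i × -0.158415-0.175567i = -0.004375-0.001518i  (running Σ = -0.092017-0.000660i)
  m=4: -0.002036-0.000806i × +0.264900-0.393919i = -0.000857+0.000589i  (running Σ = -0.092874-0.000071i)
  m=5: +0.000056+0.000173i × +0.363234+0.131487i = -0.000002+0.000070i  (running Σ = -0.092876-0.000001i)
  m=6: +0.000006-0.000010i × -0.020133+0.195500i = +0.000002+0.000001i  (running Σ = -0.092875+0.000000i)
  m=7: -0.000001+0.000000i × -0.065781+0.009409i = +0.000000-0.000000i  (running Σ = -0.092875+0.000000i)
  m=8: +0.000000+0.000000i × -0.005154-0.012654i = +0.000000-0.000000i  (running Σ = -0.092875+0.000000i)
Σ over m = -0.092875+0.000000i; ×(4π/17) → -0.068653+0.000000i. Real part: -0.068653

-0.068653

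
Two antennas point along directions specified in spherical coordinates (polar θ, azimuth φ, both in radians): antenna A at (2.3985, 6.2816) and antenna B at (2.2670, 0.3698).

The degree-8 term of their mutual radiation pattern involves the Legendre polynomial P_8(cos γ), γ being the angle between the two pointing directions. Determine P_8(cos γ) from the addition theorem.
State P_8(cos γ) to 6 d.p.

-0.065141

Term-by-term m-sum for l=8 (normalisation 4π/17 = 0.739198):
  m=-8: Y*=(0.022627, -0.000287)  Y=(-0.060881, -0.011279)  product (-0.001381, -0.000238)
  m=-7: Y*=(-0.098511, 0.001093)  Y=(0.176153, 0.108727)  product (-0.017472, -0.010518)
  m=-6: Y*=(0.257538, -0.002450)  Y=(-0.239644, -0.316546)  product (-0.062493, -0.080936)
  m=-5: Y*=(-0.435772, 0.003454)  Y=(0.120700, 0.422603)  product (-0.054057, -0.183742)
  m=-4: Y*=(0.426278, -0.002703)  Y=(0.013958, -0.151960)  product (0.005539, -0.064815)
  m=-3: Y*=(-0.073493, 0.000350)  Y=(0.123509, -0.248415)  product (-0.008990, 0.018300)
  m=-2: Y*=(-0.347370, 0.001101)  Y=(-0.233996, 0.213488)  product (0.081048, -0.074417)
  m=-1: Y*=(0.252120, -0.000400)  Y=(-0.133155, 0.051615)  product (-0.033550, 0.013066)
  m=+0: Y*=(0.277834, -0.000000)  Y=(0.340454, 0.000000)  product (0.094590, 0.000000)
  m=+1: Y*=(-0.252120, -0.000400)  Y=(0.133155, 0.051615)  product (-0.033550, -0.013066)
  m=+2: Y*=(-0.347370, -0.001101)  Y=(-0.233996, -0.213488)  product (0.081048, 0.074417)
  m=+3: Y*=(0.073493, 0.000350)  Y=(-0.123509, -0.248415)  product (-0.008990, -0.018300)
  m=+4: Y*=(0.426278, 0.002703)  Y=(0.013958, 0.151960)  product (0.005539, 0.064815)
  m=+5: Y*=(0.435772, 0.003454)  Y=(-0.120700, 0.422603)  product (-0.054057, 0.183742)
  m=+6: Y*=(0.257538, 0.002450)  Y=(-0.239644, 0.316546)  product (-0.062493, 0.080936)
  m=+7: Y*=(0.098511, 0.001093)  Y=(-0.176153, 0.108727)  product (-0.017472, 0.010518)
  m=+8: Y*=(0.022627, 0.000287)  Y=(-0.060881, 0.011279)  product (-0.001381, 0.000238)
Total Σ_m = (-0.088123, -0.000000). Multiply by 0.739198: (-0.065141, -0.000000). P_8(cos γ) = -0.065141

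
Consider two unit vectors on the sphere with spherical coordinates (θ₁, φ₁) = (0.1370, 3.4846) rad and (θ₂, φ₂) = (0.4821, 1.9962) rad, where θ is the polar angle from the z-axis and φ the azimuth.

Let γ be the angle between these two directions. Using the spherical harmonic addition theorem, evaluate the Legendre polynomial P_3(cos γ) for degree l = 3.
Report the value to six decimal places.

0.396371

Expand P_3 via completeness: Σ_{m} conj(Y_{3,m}) at Ω₁ times Y_{3,m} at Ω₂ —
  term(m=-3) = -0.00001 - 0.00004j   from Y*(Ω₁)=-0.00055 - 0.00091j, Y(Ω₂)=0.03979 + 0.01207j
  term(m=-2) = -0.00363 + 0.00060j   from Y*(Ω₁)=0.01461 + 0.01196j, Y(Ω₂)=-0.12835 + 0.14634j
  term(m=-1) = 0.00622 + 0.07532j   from Y*(Ω₁)=-0.16239 - 0.05799j, Y(Ω₂)=-0.18088 - 0.39924j
  term(m=+0) = 0.21563 + 0.00000j   from Y*(Ω₁)=0.70488 + 0.00000j, Y(Ω₂)=0.30591 + 0.00000j
  term(m=+1) = 0.00622 - 0.07532j   from Y*(Ω₁)=0.16239 - 0.05799j, Y(Ω₂)=0.18088 - 0.39924j
  term(m=+2) = -0.00363 - 0.00060j   from Y*(Ω₁)=0.01461 - 0.01196j, Y(Ω₂)=-0.12835 - 0.14634j
  term(m=+3) = -0.00001 + 0.00004j   from Y*(Ω₁)=0.00055 - 0.00091j, Y(Ω₂)=-0.03979 + 0.01207j
Total Σ_m = 0.22080 - 0.00000j. Multiply by 1.795196: 0.39637 - 0.00000j. P_3(cos γ) = 0.396371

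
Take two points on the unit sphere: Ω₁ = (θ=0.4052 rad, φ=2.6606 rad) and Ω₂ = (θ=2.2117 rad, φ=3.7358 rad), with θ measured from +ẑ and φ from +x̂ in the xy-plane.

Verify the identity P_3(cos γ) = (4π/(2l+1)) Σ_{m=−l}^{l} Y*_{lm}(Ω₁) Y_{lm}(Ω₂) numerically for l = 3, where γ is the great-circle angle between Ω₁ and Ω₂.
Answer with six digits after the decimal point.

0.439770

Term-by-term m-sum for l=3 (normalisation 4π/7 = 1.795196):
  m=-3: Y*=(-0.003258, 0.025350)  Y=(0.045175, 0.210065)  product (-0.005472, 0.000461)
  m=-2: Y*=(0.083469, -0.119729)  Y=(-0.146493, 0.364250)  product (0.031384, 0.047943)
  m=-1: Y*=(-0.364019, 0.189972)  Y=(-0.169041, 0.114216)  product (0.039837, -0.073690)
  m=+0: Y*=(0.419445, -0.000000)  Y=(0.270535, 0.000000)  product (0.113475, 0.000000)
  m=+1: Y*=(0.364019, 0.189972)  Y=(0.169041, 0.114216)  product (0.039837, 0.073690)
  m=+2: Y*=(0.083469, 0.119729)  Y=(-0.146493, -0.364250)  product (0.031384, -0.047943)
  m=+3: Y*=(0.003258, 0.025350)  Y=(-0.045175, 0.210065)  product (-0.005472, -0.000461)
Σ over m = (0.244970, 0.000000); ×(4π/7) → (0.439770, 0.000000). Real part: 0.439770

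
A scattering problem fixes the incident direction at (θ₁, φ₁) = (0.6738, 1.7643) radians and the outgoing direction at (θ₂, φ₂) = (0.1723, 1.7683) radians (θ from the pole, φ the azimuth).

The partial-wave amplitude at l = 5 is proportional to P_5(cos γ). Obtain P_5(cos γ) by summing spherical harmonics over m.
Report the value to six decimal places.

Expand P_5 via completeness: Σ_{m} conj(Y_{5,m}) at Ω₁ times Y_{5,m} at Ω₂ —
  [-5]  conj(Y_{5,-5})(Ω₁) = -0.03615 + 0.02490j ; Y_{5,-5}(Ω₂) = -0.00006 - 0.00004j ; Δ = 0.00000 - 0.00000j
  [-4]  conj(Y_{5,-4})(Ω₁) = 0.12432 + 0.12152j ; Y_{5,-4}(Ω₂) = 0.00088 - 0.00089j ; Δ = 0.00022 - 0.00000j
  [-3]  conj(Y_{5,-3})(Ω₁) = 0.20723 - 0.31594j ; Y_{5,-3}(Ω₂) = 0.00753 + 0.01119j ; Δ = 0.00510 - 0.00006j
  [-2]  conj(Y_{5,-2})(Ω₁) = -0.39728 - 0.16192j ; Y_{5,-2}(Ω₂) = -0.08661 + 0.03611j ; Δ = 0.04025 - 0.00032j
  [-1]  conj(Y_{5,-1})(Ω₁) = -0.01083 + 0.05529j ; Y_{5,-1}(Ω₂) = -0.07753 - 0.38742j ; Δ = 0.02226 - 0.00009j
  [+0]  conj(Y_{5,0})(Ω₁) = -0.38869 + 0.00000j ; Y_{5,0}(Ω₂) = 0.73836 + 0.00000j ; Δ = -0.28699 + 0.00000j
  [+1]  conj(Y_{5,1})(Ω₁) = 0.01083 + 0.05529j ; Y_{5,1}(Ω₂) = 0.07753 - 0.38742j ; Δ = 0.02226 + 0.00009j
  [+2]  conj(Y_{5,2})(Ω₁) = -0.39728 + 0.16192j ; Y_{5,2}(Ω₂) = -0.08661 - 0.03611j ; Δ = 0.04025 + 0.00032j
  [+3]  conj(Y_{5,3})(Ω₁) = -0.20723 - 0.31594j ; Y_{5,3}(Ω₂) = -0.00753 + 0.01119j ; Δ = 0.00510 + 0.00006j
  [+4]  conj(Y_{5,4})(Ω₁) = 0.12432 - 0.12152j ; Y_{5,4}(Ω₂) = 0.00088 + 0.00089j ; Δ = 0.00022 + 0.00000j
  [+5]  conj(Y_{5,5})(Ω₁) = 0.03615 + 0.02490j ; Y_{5,5}(Ω₂) = 0.00006 - 0.00004j ; Δ = 0.00000 + 0.00000j
Total Σ_m = -0.15134 + 0.00000j. Multiply by 1.142397: -0.17289 + 0.00000j. P_5(cos γ) = -0.172886

-0.172886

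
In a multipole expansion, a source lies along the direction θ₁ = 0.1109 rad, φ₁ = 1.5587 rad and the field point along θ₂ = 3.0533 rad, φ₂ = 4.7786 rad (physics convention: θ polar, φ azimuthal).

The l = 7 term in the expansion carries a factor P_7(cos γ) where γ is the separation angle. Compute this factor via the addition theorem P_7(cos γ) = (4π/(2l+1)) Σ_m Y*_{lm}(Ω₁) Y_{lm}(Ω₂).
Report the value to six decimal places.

Expand P_7 via completeness: Σ_{m} conj(Y_{7,m}) at Ω₁ times Y_{7,m} at Ω₂ —
  m=-7: -0.000000-0.000000i × -0.000000-0.000000i = -0.000000+0.000000i  (running Σ = -0.000000+0.000000i)
  m=-6: -0.000003+0.000000i × +0.000001-0.000000i = -0.000000+0.000000i  (running Σ = -0.000000+0.000000i)
  m=-5: +0.000004+0.000072i × +0.000008+0.000022i = -0.000000+0.000000i  (running Σ = -0.000000+0.000000i)
  m=-4: +0.001076-0.000052i × -0.000422+0.000115i = -0.000000+0.000000i  (running Σ = -0.000000+0.000000i)
  m=-3: -0.000421-0.011589i × -0.001172-0.005822i = -0.000067+0.000016i  (running Σ = -0.000067+0.000016i)
  m=-2: -0.087331+0.002113i × +0.056023-0.007462i = -0.004877+0.000770i  (running Σ = -0.004944+0.000786i)
  m=-1: +0.005030+0.415823i × +0.022615+0.341067i = -0.141710+0.011120i  (running Σ = -0.146654+0.011906i)
  m=0: +0.912283-0.000000i × -0.976486+0.000000i = -0.890832+0.000000i  (running Σ = -1.037486+0.011906i)
  m=1: -0.005030+0.415823i × -0.022615+0.341067i = -0.141710-0.011120i  (running Σ = -1.179196+0.000786i)
  m=2: -0.087331-0.002113i × +0.056023+0.007462i = -0.004877-0.000770i  (running Σ = -1.184073+0.000016i)
  m=3: +0.000421-0.011589i × +0.001172-0.005822i = -0.000067-0.000016i  (running Σ = -1.184140+0.000000i)
  m=4: +0.001076+0.000052i × -0.000422-0.000115i = -0.000000-0.000000i  (running Σ = -1.184140+0.000000i)
  m=5: -0.000004+0.000072i × -0.000008+0.000022i = -0.000000-0.000000i  (running Σ = -1.184140+0.000000i)
  m=6: -0.000003-0.000000i × +0.000001+0.000000i = -0.000000-0.000000i  (running Σ = -1.184140+0.000000i)
  m=7: +0.000000-0.000000i × +0.000000-0.000000i = -0.000000-0.000000i  (running Σ = -1.184140-0.000000i)
Σ over m = -1.184140-0.000000i; ×(4π/15) → -0.992023-0.000000i. Real part: -0.992023

-0.992023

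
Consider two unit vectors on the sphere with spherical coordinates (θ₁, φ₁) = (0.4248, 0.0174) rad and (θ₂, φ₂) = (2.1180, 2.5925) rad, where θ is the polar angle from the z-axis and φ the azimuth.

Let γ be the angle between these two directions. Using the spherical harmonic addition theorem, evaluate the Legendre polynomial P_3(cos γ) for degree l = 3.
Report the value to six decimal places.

0.010607

Expand P_3 via completeness: Σ_{m} conj(Y_{3,m}) at Ω₁ times Y_{3,m} at Ω₂ —
  m=-3: Y*=(0.029168, 0.001524)  Y=(0.019854, -0.259087)  product (0.000974, -0.007527)
  m=-2: Y*=(0.158068, 0.005503)  Y=(-0.176527, -0.345283)  product (-0.026003, -0.055550)
  m=-1: Y*=(0.419595, 0.007302)  Y=(-0.083236, -0.050929)  product (-0.034554, -0.021977)
  m=+0: Y*=(0.391251, -0.000000)  Y=(0.319678, 0.000000)  product (0.125075, 0.000000)
  m=+1: Y*=(-0.419595, 0.007302)  Y=(0.083236, -0.050929)  product (-0.034554, 0.021977)
  m=+2: Y*=(0.158068, -0.005503)  Y=(-0.176527, 0.345283)  product (-0.026003, 0.055550)
  m=+3: Y*=(-0.029168, 0.001524)  Y=(-0.019854, -0.259087)  product (0.000974, 0.007527)
Total Σ_m = (0.005908, 0.000000). Multiply by 1.795196: (0.010607, 0.000000). P_3(cos γ) = 0.010607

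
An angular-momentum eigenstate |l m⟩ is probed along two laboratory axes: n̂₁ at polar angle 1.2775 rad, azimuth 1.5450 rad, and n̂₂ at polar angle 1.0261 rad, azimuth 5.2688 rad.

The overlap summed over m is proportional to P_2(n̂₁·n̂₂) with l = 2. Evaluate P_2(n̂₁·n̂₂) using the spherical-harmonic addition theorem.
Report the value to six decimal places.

-0.072160

Summing Y*_{l m}(θ₁,φ₁)·Y_{l m}(θ₂,φ₂) over m ∈ [−2, 2]; prefactor 4π/(2·2+1) = 2.513274:
  term(m=-2) = 0.03954 - 0.09188j   from Y*(Ω₁)=-0.35352 + 0.01826j, Y(Ω₂)=-0.12493 + 0.25345j
  term(m=-1) = -0.06114 + 0.04025j   from Y*(Ω₁)=0.00551 + 0.21374j, Y(Ω₂)=0.18082 + 0.29073j
  term(m=+0) = 0.01450 + 0.00000j   from Y*(Ω₁)=-0.23631 + 0.00000j, Y(Ω₂)=-0.06135 + 0.00000j
  term(m=+1) = -0.06114 - 0.04025j   from Y*(Ω₁)=-0.00551 + 0.21374j, Y(Ω₂)=-0.18082 + 0.29073j
  term(m=+2) = 0.03954 + 0.09188j   from Y*(Ω₁)=-0.35352 - 0.01826j, Y(Ω₂)=-0.12493 - 0.25345j
Accumulated sum -0.02871 + 0.00000j; after 4π/(2l+1) scaling, -0.07216 + 0.00000j ⇒ P_2 = -0.072160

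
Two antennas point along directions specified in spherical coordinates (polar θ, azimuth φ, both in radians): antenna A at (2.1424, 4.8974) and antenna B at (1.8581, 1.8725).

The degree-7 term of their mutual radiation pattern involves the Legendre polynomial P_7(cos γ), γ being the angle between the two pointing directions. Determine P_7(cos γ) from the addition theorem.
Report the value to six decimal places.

-0.277485

Term-by-term m-sum for l=7 (normalisation 4π/15 = 0.837758):
  m=-7: Y*=-0.14321 + 0.04052j  Y=0.31975 - 0.19216j  product -0.03801 + 0.04048j
  m=-6: Y*=0.15926 + 0.32086j  Y=-0.09781 - 0.40068j  product 0.11298 - 0.09519j
  m=-5: Y*=0.34584 - 0.26059j  Y=-0.01303 - 0.00081j  product -0.00472 + 0.00311j
  m=-4: Y*=-0.11802 - 0.10777j  Y=0.12249 - 0.32154j  product -0.04911 + 0.02475j
  m=-3: Y*=0.14108 - 0.22752j  Y=-0.10572 - 0.08302j  product -0.03380 + 0.01234j
  m=-2: Y*=-0.27600 - 0.10706j  Y=0.23802 - 0.16403j  product -0.08326 + 0.01979j
  m=-1: Y*=0.02832 - 0.15132j  Y=-0.05225 - 0.16790j  product -0.02689 + 0.00315j
  m=+0: Y*=-0.31717 + 0.00000j  Y=0.26997 + 0.00000j  product -0.08563 + 0.00000j
  m=+1: Y*=-0.02832 - 0.15132j  Y=0.05225 - 0.16790j  product -0.02689 - 0.00315j
  m=+2: Y*=-0.27600 + 0.10706j  Y=0.23802 + 0.16403j  product -0.08326 - 0.01979j
  m=+3: Y*=-0.14108 - 0.22752j  Y=0.10572 - 0.08302j  product -0.03380 - 0.01234j
  m=+4: Y*=-0.11802 + 0.10777j  Y=0.12249 + 0.32154j  product -0.04911 - 0.02475j
  m=+5: Y*=-0.34584 - 0.26059j  Y=0.01303 - 0.00081j  product -0.00472 - 0.00311j
  m=+6: Y*=0.15926 - 0.32086j  Y=-0.09781 + 0.40068j  product 0.11298 + 0.09519j
  m=+7: Y*=0.14321 + 0.04052j  Y=-0.31975 - 0.19216j  product -0.03801 - 0.04048j
Total Σ_m = -0.33122 + 0.00000j. Multiply by 0.837758: -0.27749 + 0.00000j. P_7(cos γ) = -0.277485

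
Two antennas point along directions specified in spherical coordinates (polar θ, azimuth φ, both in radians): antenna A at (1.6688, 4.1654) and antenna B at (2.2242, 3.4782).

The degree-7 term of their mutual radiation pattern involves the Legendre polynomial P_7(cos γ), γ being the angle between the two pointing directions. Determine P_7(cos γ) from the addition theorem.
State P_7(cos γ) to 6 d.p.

0.232168

Addition theorem: P_7(cos γ) = (4π/15) Σ_m Y*_{lm}(Ω₁) Y_{lm}(Ω₂), m = −7…7:
  [-7]  conj(Y_{7,-7})(Ω₁) = -0.306758-0.373705i ; Y_{7,-7}(Ω₂) = +0.070361+0.070353i ; Δ = +0.004707-0.047876i
  [-6]  conj(Y_{7,-6})(Ω₁) = -0.176113+0.024879i ; Y_{7,-6}(Ω₂) = +0.123680+0.256792i ; Δ = -0.028170-0.042147i
  [-5]  conj(Y_{7,-5})(Ω₁) = +0.124049-0.288050i ; Y_{7,-5}(Ω₂) = +0.049341+0.437752i ; Δ = +0.132215+0.040090i
  [-4]  conj(Y_{7,-4})(Ω₁) = -0.117217-0.165181i ; Y_{7,-4}(Ω₂) = -0.071169+0.311859i ; Δ = +0.059855-0.024799i
  [-3]  conj(Y_{7,-3})(Ω₁) = +0.259029-0.018206i ; Y_{7,-3}(Ω₂) = +0.054859-0.087312i ; Δ = +0.012620-0.023615i
  [-2]  conj(Y_{7,-2})(Ω₁) = +0.097146-0.188058i ; Y_{7,-2}(Ω₂) = +0.286973-0.228861i ; Δ = -0.015161-0.076201i
  [-1]  conj(Y_{7,-1})(Ω₁) = +0.124068+0.203734i ; Y_{7,-1}(Ω₂) = +0.050726-0.017750i ; Δ = +0.009910+0.008132i
  [+0]  conj(Y_{7,0})(Ω₁) = +0.214121-0.000000i ; Y_{7,0}(Ω₂) = -0.349447+0.000000i ; Δ = -0.074824+0.000000i
  [+1]  conj(Y_{7,1})(Ω₁) = -0.124068+0.203734i ; Y_{7,1}(Ω₂) = -0.050726-0.017750i ; Δ = +0.009910-0.008132i
  [+2]  conj(Y_{7,2})(Ω₁) = +0.097146+0.188058i ; Y_{7,2}(Ω₂) = +0.286973+0.228861i ; Δ = -0.015161+0.076201i
  [+3]  conj(Y_{7,3})(Ω₁) = -0.259029-0.018206i ; Y_{7,3}(Ω₂) = -0.054859-0.087312i ; Δ = +0.012620+0.023615i
  [+4]  conj(Y_{7,4})(Ω₁) = -0.117217+0.165181i ; Y_{7,4}(Ω₂) = -0.071169-0.311859i ; Δ = +0.059855+0.024799i
  [+5]  conj(Y_{7,5})(Ω₁) = -0.124049-0.288050i ; Y_{7,5}(Ω₂) = -0.049341+0.437752i ; Δ = +0.132215-0.040090i
  [+6]  conj(Y_{7,6})(Ω₁) = -0.176113-0.024879i ; Y_{7,6}(Ω₂) = +0.123680-0.256792i ; Δ = -0.028170+0.042147i
  [+7]  conj(Y_{7,7})(Ω₁) = +0.306758-0.373705i ; Y_{7,7}(Ω₂) = -0.070361+0.070353i ; Δ = +0.004707+0.047876i
Total Σ_m = +0.277130+0.000000i. Multiply by 0.837758: +0.232168+0.000000i. P_7(cos γ) = 0.232168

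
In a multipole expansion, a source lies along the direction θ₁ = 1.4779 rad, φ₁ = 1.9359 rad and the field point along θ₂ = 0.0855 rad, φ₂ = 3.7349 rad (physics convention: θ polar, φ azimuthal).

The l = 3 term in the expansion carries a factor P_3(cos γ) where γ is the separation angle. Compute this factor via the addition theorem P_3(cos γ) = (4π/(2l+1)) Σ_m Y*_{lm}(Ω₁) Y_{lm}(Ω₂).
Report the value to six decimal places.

Expand P_3 via completeness: Σ_{m} conj(Y_{3,m}) at Ω₁ times Y_{3,m} at Ω₂ —
  term(m=-3) = 0.00007 + 0.00008j   from Y*(Ω₁)=0.36616 - 0.18853j, Y(Ω₂)=0.00005 + 0.00025j
  term(m=-2) = -0.00063 + 0.00031j   from Y*(Ω₁)=-0.07002 - 0.06269j, Y(Ω₂)=0.00278 - 0.00688j
  term(m=-1) = 0.00762 + 0.03281j   from Y*(Ω₁)=0.10995 - 0.28764j, Y(Ω₂)=-0.09069 + 0.06116j
  term(m=+0) = -0.07473 + 0.00000j   from Y*(Ω₁)=-0.10236 + 0.00000j, Y(Ω₂)=0.73007 + 0.00000j
  term(m=+1) = 0.00762 - 0.03281j   from Y*(Ω₁)=-0.10995 - 0.28764j, Y(Ω₂)=0.09069 + 0.06116j
  term(m=+2) = -0.00063 - 0.00031j   from Y*(Ω₁)=-0.07002 + 0.06269j, Y(Ω₂)=0.00278 + 0.00688j
  term(m=+3) = 0.00007 - 0.00008j   from Y*(Ω₁)=-0.36616 - 0.18853j, Y(Ω₂)=-0.00005 + 0.00025j
Σ over m = -0.06061 + 0.00000j; ×(4π/7) → -0.10880 + 0.00000j. Real part: -0.108802

-0.108802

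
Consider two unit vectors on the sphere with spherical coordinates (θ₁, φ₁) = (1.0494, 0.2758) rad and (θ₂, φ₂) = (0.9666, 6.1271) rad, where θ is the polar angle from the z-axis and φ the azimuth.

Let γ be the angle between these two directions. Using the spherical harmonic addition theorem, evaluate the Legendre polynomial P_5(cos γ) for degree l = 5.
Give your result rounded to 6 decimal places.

0.193266

Term-by-term m-sum for l=5 (normalisation 4π/11 = 1.142397):
  [-5]  conj(Y_{5,-5})(Ω₁) = 0.04337 + 0.22336j ; Y_{5,-5}(Ω₂) = 0.12450 + 0.12327j ; Δ = -0.02213 + 0.03316j
  [-4]  conj(Y_{5,-4})(Ω₁) = 0.18630 + 0.36894j ; Y_{5,-4}(Ω₂) = 0.31030 + 0.22357j ; Δ = -0.02468 + 0.15613j
  [-3]  conj(Y_{5,-3})(Ω₁) = 0.18820 + 0.20471j ; Y_{5,-3}(Ω₂) = 0.32771 + 0.16575j ; Δ = 0.02774 + 0.09828j
  [-2]  conj(Y_{5,-2})(Ω₁) = -0.13824 - 0.08506j ; Y_{5,-2}(Ω₂) = -0.01972 - 0.00637j ; Δ = 0.00219 + 0.00256j
  [-1]  conj(Y_{5,-1})(Ω₁) = -0.31553 - 0.08930j ; Y_{5,-1}(Ω₂) = -0.34655 - 0.05454j ; Δ = 0.10448 + 0.04815j
  [+0]  conj(Y_{5,0})(Ω₁) = 0.08802 + 0.00000j ; Y_{5,0}(Ω₂) = -0.06841 + 0.00000j ; Δ = -0.00602 + 0.00000j
  [+1]  conj(Y_{5,1})(Ω₁) = 0.31553 - 0.08930j ; Y_{5,1}(Ω₂) = 0.34655 - 0.05454j ; Δ = 0.10448 - 0.04815j
  [+2]  conj(Y_{5,2})(Ω₁) = -0.13824 + 0.08506j ; Y_{5,2}(Ω₂) = -0.01972 + 0.00637j ; Δ = 0.00219 - 0.00256j
  [+3]  conj(Y_{5,3})(Ω₁) = -0.18820 + 0.20471j ; Y_{5,3}(Ω₂) = -0.32771 + 0.16575j ; Δ = 0.02774 - 0.09828j
  [+4]  conj(Y_{5,4})(Ω₁) = 0.18630 - 0.36894j ; Y_{5,4}(Ω₂) = 0.31030 - 0.22357j ; Δ = -0.02468 - 0.15613j
  [+5]  conj(Y_{5,5})(Ω₁) = -0.04337 + 0.22336j ; Y_{5,5}(Ω₂) = -0.12450 + 0.12327j ; Δ = -0.02213 - 0.03316j
Σ over m = 0.16918 + 0.00000j; ×(4π/11) → 0.19327 + 0.00000j. Real part: 0.193266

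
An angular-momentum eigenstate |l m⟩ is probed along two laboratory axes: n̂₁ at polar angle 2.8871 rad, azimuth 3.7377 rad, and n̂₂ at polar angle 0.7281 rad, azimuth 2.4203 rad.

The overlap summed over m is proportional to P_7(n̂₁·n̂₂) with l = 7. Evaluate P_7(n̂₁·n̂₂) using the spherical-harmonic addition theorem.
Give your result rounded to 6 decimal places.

Addition theorem: P_7(cos γ) = (4π/15) Σ_m Y*_{lm}(Ω₁) Y_{lm}(Ω₂), m = −7…7:
  m=-7: (0.000016, 0.000027) × (-0.009545, 0.027273) = (-0.000001, 0.000000)  (running Σ = (-0.000001, 0.000000))
  m=-6: (0.000418, 0.000194) × (-0.045504, -0.112413) = (0.000003, -0.000056)  (running Σ = (0.000002, -0.000056))
  m=-5: (0.004094, -0.000665) × (0.267213, 0.134015) = (0.001183, 0.000371)  (running Σ = (0.001185, 0.000315))
  m=-4: (0.019027, -0.017982) × (-0.440896, 0.115600) = (-0.006310, 0.010128)  (running Σ = (-0.005125, 0.010443))
  m=-3: (0.025385, -0.114851) × (0.193508, -0.287092) = (-0.028061, -0.029512)  (running Σ = (-0.033186, -0.019070))
  m=-2: (-0.132730, -0.333687) × (-0.012536, -0.097243) = (-0.030785, 0.017090)  (running Σ = (-0.063971, -0.001979))
  m=-1: (-0.528186, -0.358341) × (0.295136, 0.259530) = (-0.062886, -0.242839)  (running Σ = (-0.126857, -0.244819))
  m=0: (-0.303116, -0.000000) × (-0.021540, 0.000000) = (0.006529, 0.000000)  (running Σ = (-0.120328, -0.244819))
  m=1: (0.528186, -0.358341) × (-0.295136, 0.259530) = (-0.062886, 0.242839)  (running Σ = (-0.183214, -0.001979))
  m=2: (-0.132730, 0.333687) × (-0.012536, 0.097243) = (-0.030785, -0.017090)  (running Σ = (-0.213999, -0.019070))
  m=3: (-0.025385, -0.114851) × (-0.193508, -0.287092) = (-0.028061, 0.029512)  (running Σ = (-0.242060, 0.010443))
  m=4: (0.019027, 0.017982) × (-0.440896, -0.115600) = (-0.006310, -0.010128)  (running Σ = (-0.248370, 0.000315))
  m=5: (-0.004094, -0.000665) × (-0.267213, 0.134015) = (0.001183, -0.000371)  (running Σ = (-0.247187, -0.000056))
  m=6: (0.000418, -0.000194) × (-0.045504, 0.112413) = (0.000003, 0.000056)  (running Σ = (-0.247184, 0.000000))
  m=7: (-0.000016, 0.000027) × (0.009545, 0.027273) = (-0.000001, -0.000000)  (running Σ = (-0.247185, -0.000000))
Σ over m = (-0.247185, -0.000000); ×(4π/15) → (-0.207081, -0.000000). Real part: -0.207081

-0.207081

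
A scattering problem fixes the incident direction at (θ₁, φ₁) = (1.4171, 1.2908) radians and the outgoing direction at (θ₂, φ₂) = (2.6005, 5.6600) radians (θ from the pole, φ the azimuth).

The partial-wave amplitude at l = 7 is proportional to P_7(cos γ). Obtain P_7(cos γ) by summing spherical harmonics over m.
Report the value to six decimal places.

Expand P_7 via completeness: Σ_{m} conj(Y_{7,m}) at Ω₁ times Y_{7,m} at Ω₂ —
  m=-7: (-0.425795, 0.174616) × (-0.001650, -0.004518) = (0.001491, 0.001636)  (running Σ = (0.001491, 0.001636))
  m=-6: (0.029068, 0.265172) × (0.024757, 0.016847) = (-0.003748, 0.007055)  (running Σ = (-0.002257, 0.008690))
  m=-5: (-0.236945, -0.040872) × (-0.113711, 0.002919) = (0.027063, 0.003956)  (running Σ = (0.024806, 0.012646))
  m=-4: (-0.125822, 0.259933) × (0.231096, -0.175262) = (0.016479, 0.082122)  (running Σ = (0.041286, 0.094768))
  m=-3: (-0.121774, -0.109154) × (-0.141051, 0.457993) = (0.067168, -0.040375)  (running Σ = (0.108454, 0.054393))
  m=-2: (-0.247739, 0.155318) × (-0.128975, -0.383501) = (0.091517, 0.074976)  (running Σ = (0.199970, 0.129369))
  m=-1: (-0.036673, -0.127536) × (-0.076836, -0.055224) = (-0.004225, 0.011825)  (running Σ = (0.195745, 0.141193))
  m=0: (-0.292627, -0.000000) × (0.439401, 0.000000) = (-0.128580, -0.000000)  (running Σ = (0.067165, 0.141193))
  m=1: (0.036673, -0.127536) × (0.076836, -0.055224) = (-0.004225, -0.011825)  (running Σ = (0.062939, 0.129369))
  m=2: (-0.247739, -0.155318) × (-0.128975, 0.383501) = (0.091517, -0.074976)  (running Σ = (0.154456, 0.054393))
  m=3: (0.121774, -0.109154) × (0.141051, 0.457993) = (0.067168, 0.040375)  (running Σ = (0.221624, 0.094768))
  m=4: (-0.125822, -0.259933) × (0.231096, 0.175262) = (0.016479, -0.082122)  (running Σ = (0.238104, 0.012646))
  m=5: (0.236945, -0.040872) × (0.113711, 0.002919) = (0.027063, -0.003956)  (running Σ = (0.265166, 0.008690))
  m=6: (0.029068, -0.265172) × (0.024757, -0.016847) = (-0.003748, -0.007055)  (running Σ = (0.261419, 0.001636))
  m=7: (0.425795, 0.174616) × (0.001650, -0.004518) = (0.001491, -0.001636)  (running Σ = (0.262910, -0.000000))
Σ over m = (0.262910, -0.000000); ×(4π/15) → (0.220255, -0.000000). Real part: 0.220255

0.220255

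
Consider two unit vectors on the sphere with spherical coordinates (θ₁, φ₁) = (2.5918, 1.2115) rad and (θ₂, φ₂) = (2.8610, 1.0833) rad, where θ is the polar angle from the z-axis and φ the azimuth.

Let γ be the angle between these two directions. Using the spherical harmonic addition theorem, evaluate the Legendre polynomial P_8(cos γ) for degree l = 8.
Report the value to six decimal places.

Summing Y*_{l m}(θ₁,φ₁)·Y_{l m}(θ₂,φ₂) over m ∈ [−8, 8]; prefactor 4π/(2·8+1) = 0.739198:
  [-8]  conj(Y_{8,-8})(Ω₁) = (-0.002762, -0.000756) ; Y_{8,-8}(Ω₂) = (-0.000013, -0.000012) ; Δ = (0.000000, 0.000000)
  [-7]  conj(Y_{8,-7})(Ω₁) = (0.010960, -0.015142) ; Y_{8,-7}(Ω₂) = (-0.000066, 0.000238) ; Δ = (0.000003, 0.000004)
  [-6]  conj(Y_{8,-6})(Ω₁) = (0.041895, 0.063256) ; Y_{8,-6}(Ω₂) = (0.002130, -0.000469) ; Δ = (0.000119, 0.000115)
  [-5]  conj(Y_{8,-5})(Ω₁) = (-0.208037, 0.047765) ; Y_{8,-5}(Ω₂) = (-0.008938, -0.010523) ; Δ = (0.002362, 0.001762)
  [-4]  conj(Y_{8,-4})(Ω₁) = (0.055261, -0.411132) ; Y_{8,-4}(Ω₂) = (-0.023866, 0.059893) ; Δ = (0.023305, 0.013122)
  [-3]  conj(Y_{8,-3})(Ω₁) = (0.440839, 0.236787) ; Y_{8,-3}(Ω₂) = (0.216917, -0.023586) ; Δ = (0.101210, 0.040965)
  [-2]  conj(Y_{8,-2})(Ω₁) = (-0.156229, 0.136635) ; Y_{8,-2}(Ω₂) = (-0.279290, -0.411936) ; Δ = (0.099918, 0.026195)
  [-1]  conj(Y_{8,-1})(Ω₁) = (0.113916, 0.303292) ; Y_{8,-1}(Ω₂) = (-0.287490, 0.542254) ; Δ = (-0.197211, -0.025422)
  [+0]  conj(Y_{8,0})(Ω₁) = (-0.329255, -0.000000) ; Y_{8,0}(Ω₂) = (0.011231, 0.000000) ; Δ = (-0.003698, -0.000000)
  [+1]  conj(Y_{8,1})(Ω₁) = (-0.113916, 0.303292) ; Y_{8,1}(Ω₂) = (0.287490, 0.542254) ; Δ = (-0.197211, 0.025422)
  [+2]  conj(Y_{8,2})(Ω₁) = (-0.156229, -0.136635) ; Y_{8,2}(Ω₂) = (-0.279290, 0.411936) ; Δ = (0.099918, -0.026195)
  [+3]  conj(Y_{8,3})(Ω₁) = (-0.440839, 0.236787) ; Y_{8,3}(Ω₂) = (-0.216917, -0.023586) ; Δ = (0.101210, -0.040965)
  [+4]  conj(Y_{8,4})(Ω₁) = (0.055261, 0.411132) ; Y_{8,4}(Ω₂) = (-0.023866, -0.059893) ; Δ = (0.023305, -0.013122)
  [+5]  conj(Y_{8,5})(Ω₁) = (0.208037, 0.047765) ; Y_{8,5}(Ω₂) = (0.008938, -0.010523) ; Δ = (0.002362, -0.001762)
  [+6]  conj(Y_{8,6})(Ω₁) = (0.041895, -0.063256) ; Y_{8,6}(Ω₂) = (0.002130, 0.000469) ; Δ = (0.000119, -0.000115)
  [+7]  conj(Y_{8,7})(Ω₁) = (-0.010960, -0.015142) ; Y_{8,7}(Ω₂) = (0.000066, 0.000238) ; Δ = (0.000003, -0.000004)
  [+8]  conj(Y_{8,8})(Ω₁) = (-0.002762, 0.000756) ; Y_{8,8}(Ω₂) = (-0.000013, 0.000012) ; Δ = (0.000000, -0.000000)
Accumulated sum (0.055713, 0.000000); after 4π/(2l+1) scaling, (0.041183, 0.000000) ⇒ P_8 = 0.041183

0.041183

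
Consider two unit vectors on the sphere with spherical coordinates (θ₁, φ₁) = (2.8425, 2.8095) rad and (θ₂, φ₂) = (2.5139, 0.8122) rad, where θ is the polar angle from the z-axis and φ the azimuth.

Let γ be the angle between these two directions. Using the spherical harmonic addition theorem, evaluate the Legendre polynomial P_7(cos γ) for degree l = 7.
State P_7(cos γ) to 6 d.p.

Term-by-term m-sum for l=7 (normalisation 4π/15 = 0.837758):
  m=-7: Y*=0.00007 + 0.00007j  Y=0.00996 + 0.00678j  product 0.00000 + 0.00000j
  m=-6: Y*=0.00048 + 0.00107j  Y=-0.00995 - 0.06133j  product 0.00006 - 0.00004j
  m=-5: Y*=0.00079 + 0.00882j  Y=-0.11681 + 0.15322j  product -0.00144 - 0.00091j
  m=-4: Y*=-0.01126 + 0.04552j  Y=0.38752 - 0.04170j  product -0.00246 + 0.01811j
  m=-3: Y*=-0.09532 + 0.14725j  Y=-0.36068 - 0.30689j  product 0.07957 - 0.02386j
  m=-2: Y*=-0.34545 + 0.27043j  Y=0.01008 + 0.18791j  product -0.05430 - 0.06219j
  m=-1: Y*=-0.57261 + 0.19747j  Y=-0.21636 + 0.22828j  product 0.07881 - 0.17344j
  m=+0: Y*=-0.09419 + 0.00000j  Y=0.30064 + 0.00000j  product -0.02832 + 0.00000j
  m=+1: Y*=0.57261 + 0.19747j  Y=0.21636 + 0.22828j  product 0.07881 + 0.17344j
  m=+2: Y*=-0.34545 - 0.27043j  Y=0.01008 - 0.18791j  product -0.05430 + 0.06219j
  m=+3: Y*=0.09532 + 0.14725j  Y=0.36068 - 0.30689j  product 0.07957 + 0.02386j
  m=+4: Y*=-0.01126 - 0.04552j  Y=0.38752 + 0.04170j  product -0.00246 - 0.01811j
  m=+5: Y*=-0.00079 + 0.00882j  Y=0.11681 + 0.15322j  product -0.00144 + 0.00091j
  m=+6: Y*=0.00048 - 0.00107j  Y=-0.00995 + 0.06133j  product 0.00006 + 0.00004j
  m=+7: Y*=-0.00007 + 0.00007j  Y=-0.00996 + 0.00678j  product 0.00000 - 0.00000j
Σ over m = 0.17214 - 0.00000j; ×(4π/15) → 0.14421 - 0.00000j. Real part: 0.144214

0.144214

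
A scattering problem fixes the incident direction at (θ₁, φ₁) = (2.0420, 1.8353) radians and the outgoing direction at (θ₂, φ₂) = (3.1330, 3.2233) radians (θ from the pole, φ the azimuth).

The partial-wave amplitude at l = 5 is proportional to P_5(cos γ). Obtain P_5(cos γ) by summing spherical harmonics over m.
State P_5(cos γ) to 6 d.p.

Summing Y*_{l m}(θ₁,φ₁)·Y_{l m}(θ₂,φ₂) over m ∈ [−5, 5]; prefactor 4π/(2·5+1) = 1.142397:
  term(m=-5) = 0.00000 - 0.00000j   from Y*(Ω₁)=-0.25267 + 0.06405j, Y(Ω₂)=-0.00000 + 0.00000j
  term(m=-4) = 0.00000 + 0.00000j   from Y*(Ω₁)=-0.20604 - 0.36595j, Y(Ω₂)=-0.00000 + 0.00000j
  term(m=-3) = -0.00000 + 0.00000j   from Y*(Ω₁)=0.14910 - 0.14670j, Y(Ω₂)=-0.00000 + 0.00000j
  term(m=-2) = 0.00005 + 0.00002j   from Y*(Ω₁)=-0.20131 - 0.11768j, Y(Ω₂)=-0.00025 + 0.00004j
  term(m=-1) = -0.00113 + 0.00614j   from Y*(Ω₁)=0.07410 - 0.27360j, Y(Ω₂)=-0.02194 + 0.00180j
  term(m=+0) = 0.16134 + 0.00000j   from Y*(Ω₁)=-0.17254 + 0.00000j, Y(Ω₂)=-0.93508 + 0.00000j
  term(m=+1) = -0.00113 - 0.00614j   from Y*(Ω₁)=-0.07410 - 0.27360j, Y(Ω₂)=0.02194 + 0.00180j
  term(m=+2) = 0.00005 - 0.00002j   from Y*(Ω₁)=-0.20131 + 0.11768j, Y(Ω₂)=-0.00025 - 0.00004j
  term(m=+3) = -0.00000 - 0.00000j   from Y*(Ω₁)=-0.14910 - 0.14670j, Y(Ω₂)=0.00000 + 0.00000j
  term(m=+4) = 0.00000 - 0.00000j   from Y*(Ω₁)=-0.20604 + 0.36595j, Y(Ω₂)=-0.00000 - 0.00000j
  term(m=+5) = 0.00000 + 0.00000j   from Y*(Ω₁)=0.25267 + 0.06405j, Y(Ω₂)=0.00000 + 0.00000j
Σ over m = 0.15918 - 0.00000j; ×(4π/11) → 0.18185 - 0.00000j. Real part: 0.181851

0.181851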